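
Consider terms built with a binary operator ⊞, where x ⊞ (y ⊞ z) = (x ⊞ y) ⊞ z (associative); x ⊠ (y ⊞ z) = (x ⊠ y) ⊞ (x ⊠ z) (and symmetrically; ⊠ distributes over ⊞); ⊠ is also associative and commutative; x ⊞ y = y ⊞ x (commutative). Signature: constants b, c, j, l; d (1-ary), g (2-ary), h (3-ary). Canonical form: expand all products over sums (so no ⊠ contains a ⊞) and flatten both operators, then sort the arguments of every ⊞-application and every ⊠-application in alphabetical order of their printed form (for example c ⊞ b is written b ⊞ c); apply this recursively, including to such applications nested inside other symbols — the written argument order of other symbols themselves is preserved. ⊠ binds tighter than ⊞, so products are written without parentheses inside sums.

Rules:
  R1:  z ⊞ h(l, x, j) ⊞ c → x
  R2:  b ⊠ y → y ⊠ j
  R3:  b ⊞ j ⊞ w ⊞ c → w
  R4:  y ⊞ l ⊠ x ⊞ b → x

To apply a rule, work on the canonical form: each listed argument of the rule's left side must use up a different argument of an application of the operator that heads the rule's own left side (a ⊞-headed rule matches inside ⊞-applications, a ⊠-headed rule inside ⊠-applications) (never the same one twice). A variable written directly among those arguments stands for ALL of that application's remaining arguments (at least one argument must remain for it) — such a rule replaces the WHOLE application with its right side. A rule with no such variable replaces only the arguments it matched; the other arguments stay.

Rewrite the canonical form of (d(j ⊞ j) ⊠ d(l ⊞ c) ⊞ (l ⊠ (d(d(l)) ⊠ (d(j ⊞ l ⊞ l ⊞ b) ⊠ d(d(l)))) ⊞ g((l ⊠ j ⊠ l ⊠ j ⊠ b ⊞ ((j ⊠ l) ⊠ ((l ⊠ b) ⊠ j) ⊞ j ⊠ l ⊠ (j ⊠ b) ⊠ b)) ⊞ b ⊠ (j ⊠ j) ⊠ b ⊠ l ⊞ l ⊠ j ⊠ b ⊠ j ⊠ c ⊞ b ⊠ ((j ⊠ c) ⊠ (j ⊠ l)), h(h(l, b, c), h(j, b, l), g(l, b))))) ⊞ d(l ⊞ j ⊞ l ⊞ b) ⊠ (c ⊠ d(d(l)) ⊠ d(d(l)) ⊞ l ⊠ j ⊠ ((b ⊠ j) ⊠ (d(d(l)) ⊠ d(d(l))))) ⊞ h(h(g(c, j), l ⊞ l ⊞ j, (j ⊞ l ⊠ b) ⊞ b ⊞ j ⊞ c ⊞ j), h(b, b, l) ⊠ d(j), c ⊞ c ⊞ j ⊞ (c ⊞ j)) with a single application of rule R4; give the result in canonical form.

Answer: b ⊠ d(b ⊞ j ⊞ l ⊞ l) ⊠ d(d(l)) ⊠ d(d(l)) ⊠ j ⊠ j ⊠ l ⊞ c ⊠ d(b ⊞ j ⊞ l ⊞ l) ⊠ d(d(l)) ⊠ d(d(l)) ⊞ d(b ⊞ j ⊞ l ⊞ l) ⊠ d(d(l)) ⊠ d(d(l)) ⊠ l ⊞ d(c ⊞ l) ⊠ d(j ⊞ j) ⊞ g(b ⊠ b ⊠ j ⊠ j ⊠ l ⊞ b ⊠ b ⊠ j ⊠ j ⊠ l ⊞ b ⊠ c ⊠ j ⊠ j ⊠ l ⊞ b ⊠ c ⊠ j ⊠ j ⊠ l ⊞ b ⊠ j ⊠ j ⊠ l ⊠ l ⊞ b ⊠ j ⊠ j ⊠ l ⊠ l, h(h(l, b, c), h(j, b, l), g(l, b))) ⊞ h(h(g(c, j), j ⊞ l ⊞ l, b), d(j) ⊠ h(b, b, l), c ⊞ c ⊞ c ⊞ j ⊞ j)

Derivation:
Canonical form:  b ⊠ d(b ⊞ j ⊞ l ⊞ l) ⊠ d(d(l)) ⊠ d(d(l)) ⊠ j ⊠ j ⊠ l ⊞ c ⊠ d(b ⊞ j ⊞ l ⊞ l) ⊠ d(d(l)) ⊠ d(d(l)) ⊞ d(b ⊞ j ⊞ l ⊞ l) ⊠ d(d(l)) ⊠ d(d(l)) ⊠ l ⊞ d(c ⊞ l) ⊠ d(j ⊞ j) ⊞ g(b ⊠ b ⊠ j ⊠ j ⊠ l ⊞ b ⊠ b ⊠ j ⊠ j ⊠ l ⊞ b ⊠ c ⊠ j ⊠ j ⊠ l ⊞ b ⊠ c ⊠ j ⊠ j ⊠ l ⊞ b ⊠ j ⊠ j ⊠ l ⊠ l ⊞ b ⊠ j ⊠ j ⊠ l ⊠ l, h(h(l, b, c), h(j, b, l), g(l, b))) ⊞ h(h(g(c, j), j ⊞ l ⊞ l, b ⊞ b ⊠ l ⊞ c ⊞ j ⊞ j ⊞ j), d(j) ⊠ h(b, b, l), c ⊞ c ⊞ c ⊞ j ⊞ j)
R4 matches:  uses b, b ⊠ l;  x := b, y := c ⊞ j ⊞ j ⊞ j
Every leftover argument binds to the variable; the entire application is replaced.
Giving:  b ⊠ d(b ⊞ j ⊞ l ⊞ l) ⊠ d(d(l)) ⊠ d(d(l)) ⊠ j ⊠ j ⊠ l ⊞ c ⊠ d(b ⊞ j ⊞ l ⊞ l) ⊠ d(d(l)) ⊠ d(d(l)) ⊞ d(b ⊞ j ⊞ l ⊞ l) ⊠ d(d(l)) ⊠ d(d(l)) ⊠ l ⊞ d(c ⊞ l) ⊠ d(j ⊞ j) ⊞ g(b ⊠ b ⊠ j ⊠ j ⊠ l ⊞ b ⊠ b ⊠ j ⊠ j ⊠ l ⊞ b ⊠ c ⊠ j ⊠ j ⊠ l ⊞ b ⊠ c ⊠ j ⊠ j ⊠ l ⊞ b ⊠ j ⊠ j ⊠ l ⊠ l ⊞ b ⊠ j ⊠ j ⊠ l ⊠ l, h(h(l, b, c), h(j, b, l), g(l, b))) ⊞ h(h(g(c, j), j ⊞ l ⊞ l, b), d(j) ⊠ h(b, b, l), c ⊞ c ⊞ c ⊞ j ⊞ j)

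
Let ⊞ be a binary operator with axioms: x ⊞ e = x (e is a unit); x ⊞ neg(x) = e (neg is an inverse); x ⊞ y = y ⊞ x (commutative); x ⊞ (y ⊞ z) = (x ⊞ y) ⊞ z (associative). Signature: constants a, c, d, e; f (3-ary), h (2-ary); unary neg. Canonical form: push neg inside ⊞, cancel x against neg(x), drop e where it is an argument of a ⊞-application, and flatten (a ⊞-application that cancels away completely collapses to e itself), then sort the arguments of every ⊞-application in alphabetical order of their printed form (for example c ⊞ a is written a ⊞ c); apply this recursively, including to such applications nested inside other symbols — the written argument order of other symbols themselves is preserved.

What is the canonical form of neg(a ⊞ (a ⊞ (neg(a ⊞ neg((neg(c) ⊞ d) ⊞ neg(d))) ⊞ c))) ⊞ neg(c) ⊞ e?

Answer: neg(a) ⊞ neg(c)

Derivation:
Push neg inside:  distribute neg over ⊞ and collapse double neg
Cancel inverse pairs:  d cancels
Combine occurrences:  neg(a) ⊞ neg(c)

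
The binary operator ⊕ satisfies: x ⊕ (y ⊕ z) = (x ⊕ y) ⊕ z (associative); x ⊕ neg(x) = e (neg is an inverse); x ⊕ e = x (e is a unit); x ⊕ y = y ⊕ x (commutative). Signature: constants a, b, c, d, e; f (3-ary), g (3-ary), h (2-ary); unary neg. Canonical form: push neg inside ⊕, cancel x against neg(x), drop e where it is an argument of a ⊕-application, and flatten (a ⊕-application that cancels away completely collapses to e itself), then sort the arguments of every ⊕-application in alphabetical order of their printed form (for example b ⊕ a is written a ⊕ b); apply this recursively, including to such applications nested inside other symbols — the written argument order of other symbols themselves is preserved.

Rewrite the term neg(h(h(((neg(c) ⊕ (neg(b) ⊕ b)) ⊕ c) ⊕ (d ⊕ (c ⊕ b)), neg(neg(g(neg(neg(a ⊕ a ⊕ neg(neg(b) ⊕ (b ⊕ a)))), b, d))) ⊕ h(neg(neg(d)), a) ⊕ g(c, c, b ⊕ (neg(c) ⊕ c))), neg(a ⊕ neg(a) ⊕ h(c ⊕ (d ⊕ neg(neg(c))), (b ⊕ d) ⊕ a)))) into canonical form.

Push neg inside:  distribute neg over ⊕ and collapse double neg
Collect terms:  neg(h(h(b ⊕ c ⊕ d, g(a, b, d) ⊕ g(c, c, b) ⊕ h(d, a)), neg(h(c ⊕ c ⊕ d, a ⊕ b ⊕ d))))

Answer: neg(h(h(b ⊕ c ⊕ d, g(a, b, d) ⊕ g(c, c, b) ⊕ h(d, a)), neg(h(c ⊕ c ⊕ d, a ⊕ b ⊕ d))))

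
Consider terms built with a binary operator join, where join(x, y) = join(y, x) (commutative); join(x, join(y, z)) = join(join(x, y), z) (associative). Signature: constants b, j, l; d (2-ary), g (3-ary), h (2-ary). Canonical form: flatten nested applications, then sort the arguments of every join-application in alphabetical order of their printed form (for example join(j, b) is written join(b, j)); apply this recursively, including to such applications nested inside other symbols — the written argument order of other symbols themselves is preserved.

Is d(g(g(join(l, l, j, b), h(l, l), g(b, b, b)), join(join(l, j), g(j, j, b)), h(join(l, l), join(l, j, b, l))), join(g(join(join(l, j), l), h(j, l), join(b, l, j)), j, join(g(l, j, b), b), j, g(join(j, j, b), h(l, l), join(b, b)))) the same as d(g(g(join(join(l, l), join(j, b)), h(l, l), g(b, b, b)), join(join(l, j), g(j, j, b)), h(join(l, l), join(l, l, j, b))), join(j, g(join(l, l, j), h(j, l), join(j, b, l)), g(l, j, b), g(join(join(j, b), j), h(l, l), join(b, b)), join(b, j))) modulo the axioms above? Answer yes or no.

Answer: yes — both canonical forms are d(g(g(join(b, j, l, l), h(l, l), g(b, b, b)), join(g(j, j, b), j, l), h(join(l, l), join(b, j, l, l))), join(b, g(join(b, j, j), h(l, l), join(b, b)), g(join(j, l, l), h(j, l), join(b, j, l)), g(l, j, b), j, j))

Derivation:
Left:  d(g(g(join(l, l, j, b), h(l, l), g(b, b, b)), join(join(l, j), g(j, j, b)), h(join(l, l), join(l, j, b, l))), join(g(join(join(l, j), l), h(j, l), join(b, l, j)), j, join(g(l, j, b), b), j, g(join(j, j, b), h(l, l), join(b, b))))
  Work inside:  join(g(join(join(l, j), l), h(j, l), join(b, l, j)), j, join(g(l, j, b), b), j, g(join(j, j, b), h(l, l), join(b, b)))
  Un-nest:  join(g(join(join(l, j), l), h(j, l), join(b, l, j)), j, g(l, j, b), b, j, g(join(j, j, b), h(l, l), join(b, b)))
  Simplify inside:  g(join(join(l, j), l), h(j, l), join(b, l, j))  →  g(join(j, l, l), h(j, l), join(b, j, l))
  Canonicalize subterm:  g(join(j, j, b), h(l, l), join(b, b))  →  g(join(b, j, j), h(l, l), join(b, b))
  Order the arguments:  join(b, g(join(b, j, j), h(l, l), join(b, b)), g(join(j, l, l), h(j, l), join(b, j, l)), g(l, j, b), j, j)
  Rebuild:  d(g(g(join(b, j, l, l), h(l, l), g(b, b, b)), join(g(j, j, b), j, l), h(join(l, l), join(b, j, l, l))), join(b, g(join(b, j, j), h(l, l), join(b, b)), g(join(j, l, l), h(j, l), join(b, j, l)), g(l, j, b), j, j))
Right:  d(g(g(join(join(l, l), join(j, b)), h(l, l), g(b, b, b)), join(join(l, j), g(j, j, b)), h(join(l, l), join(l, l, j, b))), join(j, g(join(l, l, j), h(j, l), join(j, b, l)), g(l, j, b), g(join(join(j, b), j), h(l, l), join(b, b)), join(b, j)))
  Descend into:  join(j, g(join(l, l, j), h(j, l), join(j, b, l)), g(l, j, b), g(join(join(j, b), j), h(l, l), join(b, b)), join(b, j))
  Flatten:  join(j, g(join(l, l, j), h(j, l), join(j, b, l)), g(l, j, b), g(join(join(j, b), j), h(l, l), join(b, b)), b, j)
  Simplify inside:  g(join(l, l, j), h(j, l), join(j, b, l))  →  g(join(j, l, l), h(j, l), join(b, j, l))
  Canonicalize subterm:  g(join(join(j, b), j), h(l, l), join(b, b))  →  g(join(b, j, j), h(l, l), join(b, b))
  Sort arguments:  join(b, g(join(b, j, j), h(l, l), join(b, b)), g(join(j, l, l), h(j, l), join(b, j, l)), g(l, j, b), j, j)
  Put back:  d(g(g(join(b, j, l, l), h(l, l), g(b, b, b)), join(g(j, j, b), j, l), h(join(l, l), join(b, j, l, l))), join(b, g(join(b, j, j), h(l, l), join(b, b)), g(join(j, l, l), h(j, l), join(b, j, l)), g(l, j, b), j, j))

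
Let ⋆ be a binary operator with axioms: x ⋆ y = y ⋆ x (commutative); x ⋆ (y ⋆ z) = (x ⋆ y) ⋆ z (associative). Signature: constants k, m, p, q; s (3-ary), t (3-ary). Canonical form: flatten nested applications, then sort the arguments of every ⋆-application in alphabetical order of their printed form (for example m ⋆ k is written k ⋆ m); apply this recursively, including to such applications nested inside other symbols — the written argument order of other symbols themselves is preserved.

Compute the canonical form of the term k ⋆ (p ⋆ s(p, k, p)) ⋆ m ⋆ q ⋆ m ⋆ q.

Merge nested applications:  k ⋆ p ⋆ s(p, k, p) ⋆ m ⋆ q ⋆ m ⋆ q
Order the arguments:  k ⋆ m ⋆ m ⋆ p ⋆ q ⋆ q ⋆ s(p, k, p)

Answer: k ⋆ m ⋆ m ⋆ p ⋆ q ⋆ q ⋆ s(p, k, p)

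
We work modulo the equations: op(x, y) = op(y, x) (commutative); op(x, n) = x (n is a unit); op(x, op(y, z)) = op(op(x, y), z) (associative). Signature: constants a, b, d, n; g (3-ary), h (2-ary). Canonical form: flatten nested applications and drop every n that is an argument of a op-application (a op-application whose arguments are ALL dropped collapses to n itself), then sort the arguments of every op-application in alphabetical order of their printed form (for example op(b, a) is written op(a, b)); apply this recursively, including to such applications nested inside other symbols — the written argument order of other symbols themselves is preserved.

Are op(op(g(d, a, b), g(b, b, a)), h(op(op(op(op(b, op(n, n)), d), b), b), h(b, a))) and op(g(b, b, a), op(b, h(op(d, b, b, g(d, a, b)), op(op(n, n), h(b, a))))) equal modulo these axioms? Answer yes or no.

Answer: no — op(g(b, b, a), g(d, a, b), h(op(b, b, b, d), h(b, a))) vs op(b, g(b, b, a), h(op(b, b, d, g(d, a, b)), h(b, a)))

Derivation:
Left:  op(op(g(d, a, b), g(b, b, a)), h(op(op(op(op(b, op(n, n)), d), b), b), h(b, a)))
  Un-nest:  op(g(d, a, b), g(b, b, a), h(op(op(op(op(b, op(n, n)), d), b), b), h(b, a)))
  Simplify inside:  h(op(op(op(op(b, op(n, n)), d), b), b), h(b, a))  →  h(op(b, b, b, d), h(b, a))
  Order the arguments:  op(g(b, b, a), g(d, a, b), h(op(b, b, b, d), h(b, a)))
Right:  op(g(b, b, a), op(b, h(op(d, b, b, g(d, a, b)), op(op(n, n), h(b, a)))))
  Flatten:  op(g(b, b, a), b, h(op(d, b, b, g(d, a, b)), op(op(n, n), h(b, a))))
  Simplify inside:  h(op(d, b, b, g(d, a, b)), op(op(n, n), h(b, a)))  →  h(op(b, b, d, g(d, a, b)), h(b, a))
  Order the arguments:  op(b, g(b, b, a), h(op(b, b, d, g(d, a, b)), h(b, a)))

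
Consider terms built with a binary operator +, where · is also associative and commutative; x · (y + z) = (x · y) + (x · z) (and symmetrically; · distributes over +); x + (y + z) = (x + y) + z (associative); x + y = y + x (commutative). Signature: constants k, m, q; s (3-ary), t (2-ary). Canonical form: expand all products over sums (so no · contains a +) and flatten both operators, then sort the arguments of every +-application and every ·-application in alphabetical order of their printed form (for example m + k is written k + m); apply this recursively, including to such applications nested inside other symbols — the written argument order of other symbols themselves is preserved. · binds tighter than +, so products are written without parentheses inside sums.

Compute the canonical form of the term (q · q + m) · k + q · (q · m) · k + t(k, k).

Answer: k · m + k · m · q · q + k · q · q + t(k, k)

Derivation:
Distribute:  k · q · q + k · m + k · m · q · q + t(k, k)
Sort:  k · m + k · m · q · q + k · q · q + t(k, k)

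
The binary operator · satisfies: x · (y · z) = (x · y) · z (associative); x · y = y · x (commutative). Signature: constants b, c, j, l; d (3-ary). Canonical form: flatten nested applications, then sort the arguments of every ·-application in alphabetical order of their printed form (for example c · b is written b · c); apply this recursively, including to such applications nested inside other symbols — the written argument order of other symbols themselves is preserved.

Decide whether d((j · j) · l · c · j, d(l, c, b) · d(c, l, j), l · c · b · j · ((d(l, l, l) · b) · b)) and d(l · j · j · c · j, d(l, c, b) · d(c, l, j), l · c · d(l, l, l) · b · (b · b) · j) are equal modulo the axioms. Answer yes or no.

Left:  d((j · j) · l · c · j, d(l, c, b) · d(c, l, j), l · c · b · j · ((d(l, l, l) · b) · b))
  Focus inside:  l · c · b · j · ((d(l, l, l) · b) · b)
  Merge nested applications:  l · c · b · j · d(l, l, l) · b · b
  Sort:  b · b · b · c · d(l, l, l) · j · l
  Rebuild:  d(c · j · j · j · l, d(c, l, j) · d(l, c, b), b · b · b · c · d(l, l, l) · j · l)
Right:  d(l · j · j · c · j, d(l, c, b) · d(c, l, j), l · c · d(l, l, l) · b · (b · b) · j)
  Focus inside:  l · c · d(l, l, l) · b · (b · b) · j
  Merge nested applications:  l · c · d(l, l, l) · b · b · b · j
  Order the arguments:  b · b · b · c · d(l, l, l) · j · l
  Rebuild:  d(c · j · j · j · l, d(c, l, j) · d(l, c, b), b · b · b · c · d(l, l, l) · j · l)

Answer: yes — both canonical forms are d(c · j · j · j · l, d(c, l, j) · d(l, c, b), b · b · b · c · d(l, l, l) · j · l)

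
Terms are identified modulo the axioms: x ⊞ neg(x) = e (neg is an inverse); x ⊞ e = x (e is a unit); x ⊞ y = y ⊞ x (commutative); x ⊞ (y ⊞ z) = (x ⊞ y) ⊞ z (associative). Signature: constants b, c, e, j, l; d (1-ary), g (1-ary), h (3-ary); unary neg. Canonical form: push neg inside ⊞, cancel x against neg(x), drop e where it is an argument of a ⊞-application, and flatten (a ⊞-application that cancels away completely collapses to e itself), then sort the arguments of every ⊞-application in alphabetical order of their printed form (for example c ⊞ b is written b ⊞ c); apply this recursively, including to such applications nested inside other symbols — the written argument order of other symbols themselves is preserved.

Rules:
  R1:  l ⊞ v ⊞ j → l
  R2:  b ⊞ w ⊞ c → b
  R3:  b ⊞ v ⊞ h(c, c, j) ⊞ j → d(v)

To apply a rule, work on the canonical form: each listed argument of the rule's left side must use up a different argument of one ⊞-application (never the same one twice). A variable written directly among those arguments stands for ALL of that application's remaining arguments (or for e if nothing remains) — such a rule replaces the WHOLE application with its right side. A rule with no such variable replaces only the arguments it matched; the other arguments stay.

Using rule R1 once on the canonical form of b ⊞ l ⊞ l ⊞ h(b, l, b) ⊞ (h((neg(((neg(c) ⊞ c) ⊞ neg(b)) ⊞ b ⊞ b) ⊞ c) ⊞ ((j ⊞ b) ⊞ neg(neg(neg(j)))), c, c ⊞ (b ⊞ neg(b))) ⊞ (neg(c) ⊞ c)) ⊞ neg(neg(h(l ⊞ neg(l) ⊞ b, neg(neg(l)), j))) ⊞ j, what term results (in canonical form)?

Answer: l

Derivation:
Canonical form:  b ⊞ h(b, l, b) ⊞ h(b, l, j) ⊞ h(c, c, c) ⊞ j ⊞ l ⊞ l
R1 matches:  uses j, l;  v := b ⊞ h(b, l, b) ⊞ h(b, l, j) ⊞ h(c, c, c) ⊞ l
The variable takes the whole remainder — replace the entire application.
Result:  l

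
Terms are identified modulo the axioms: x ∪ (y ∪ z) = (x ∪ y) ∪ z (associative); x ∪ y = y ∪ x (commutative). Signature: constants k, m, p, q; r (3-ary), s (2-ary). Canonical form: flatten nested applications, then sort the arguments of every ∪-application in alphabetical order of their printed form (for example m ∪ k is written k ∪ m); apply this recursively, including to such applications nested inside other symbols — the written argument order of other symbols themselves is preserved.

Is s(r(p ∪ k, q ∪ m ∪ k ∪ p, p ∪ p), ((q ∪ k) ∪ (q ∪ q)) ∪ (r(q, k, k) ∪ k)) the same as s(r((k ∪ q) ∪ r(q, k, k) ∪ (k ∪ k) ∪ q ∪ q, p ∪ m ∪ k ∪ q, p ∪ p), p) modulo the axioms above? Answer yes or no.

Left:  s(r(p ∪ k, q ∪ m ∪ k ∪ p, p ∪ p), ((q ∪ k) ∪ (q ∪ q)) ∪ (r(q, k, k) ∪ k))
  Work inside:  ((q ∪ k) ∪ (q ∪ q)) ∪ (r(q, k, k) ∪ k)
  Merge nested applications:  q ∪ k ∪ q ∪ q ∪ r(q, k, k) ∪ k
  Sort arguments:  k ∪ k ∪ q ∪ q ∪ q ∪ r(q, k, k)
  Rebuild:  s(r(k ∪ p, k ∪ m ∪ p ∪ q, p ∪ p), k ∪ k ∪ q ∪ q ∪ q ∪ r(q, k, k))
Right:  s(r((k ∪ q) ∪ r(q, k, k) ∪ (k ∪ k) ∪ q ∪ q, p ∪ m ∪ k ∪ q, p ∪ p), p)
  Focus inside:  (k ∪ q) ∪ r(q, k, k) ∪ (k ∪ k) ∪ q ∪ q
  Flatten:  k ∪ q ∪ r(q, k, k) ∪ k ∪ k ∪ q ∪ q
  Sort:  k ∪ k ∪ k ∪ q ∪ q ∪ q ∪ r(q, k, k)
  Rebuild:  s(r(k ∪ k ∪ k ∪ q ∪ q ∪ q ∪ r(q, k, k), k ∪ m ∪ p ∪ q, p ∪ p), p)

Answer: no — s(r(k ∪ p, k ∪ m ∪ p ∪ q, p ∪ p), k ∪ k ∪ q ∪ q ∪ q ∪ r(q, k, k)) vs s(r(k ∪ k ∪ k ∪ q ∪ q ∪ q ∪ r(q, k, k), k ∪ m ∪ p ∪ q, p ∪ p), p)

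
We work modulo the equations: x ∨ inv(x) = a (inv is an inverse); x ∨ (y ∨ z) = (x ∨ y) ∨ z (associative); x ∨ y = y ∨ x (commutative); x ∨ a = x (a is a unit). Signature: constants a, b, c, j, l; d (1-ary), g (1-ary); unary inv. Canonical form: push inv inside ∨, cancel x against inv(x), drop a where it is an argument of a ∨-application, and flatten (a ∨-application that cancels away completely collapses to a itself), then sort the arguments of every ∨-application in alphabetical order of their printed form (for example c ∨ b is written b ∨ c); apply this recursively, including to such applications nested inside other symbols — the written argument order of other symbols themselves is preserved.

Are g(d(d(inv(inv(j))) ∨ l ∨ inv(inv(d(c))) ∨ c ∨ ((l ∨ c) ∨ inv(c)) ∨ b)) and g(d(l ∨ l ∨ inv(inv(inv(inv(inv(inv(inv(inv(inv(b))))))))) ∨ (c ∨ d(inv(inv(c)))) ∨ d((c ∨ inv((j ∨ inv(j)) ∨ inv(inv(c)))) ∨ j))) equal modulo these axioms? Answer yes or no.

Left:  g(d(d(inv(inv(j))) ∨ l ∨ inv(inv(d(c))) ∨ c ∨ ((l ∨ c) ∨ inv(c)) ∨ b))
  Descend into:  d(inv(inv(j))) ∨ l ∨ inv(inv(d(c))) ∨ c ∨ ((l ∨ c) ∨ inv(c)) ∨ b
  Push inv inside:  distribute inv over ∨ and collapse double inv
  Collect terms:  d(j) ∨ l ∨ l ∨ d(c) ∨ c ∨ b
  Sort arguments:  b ∨ c ∨ d(c) ∨ d(j) ∨ l ∨ l
  Put back:  g(d(b ∨ c ∨ d(c) ∨ d(j) ∨ l ∨ l))
Right:  g(d(l ∨ l ∨ inv(inv(inv(inv(inv(inv(inv(inv(inv(b))))))))) ∨ (c ∨ d(inv(inv(c)))) ∨ d((c ∨ inv((j ∨ inv(j)) ∨ inv(inv(c)))) ∨ j)))
  Focus inside:  l ∨ l ∨ inv(inv(inv(inv(inv(inv(inv(inv(inv(b))))))))) ∨ (c ∨ d(inv(inv(c)))) ∨ d((c ∨ inv((j ∨ inv(j)) ∨ inv(inv(c)))) ∨ j)
  Push inv inside:  distribute inv over ∨ and collapse double inv
  Collect:  l ∨ l ∨ inv(b) ∨ c ∨ d(c) ∨ d(j)
  Sort:  c ∨ d(c) ∨ d(j) ∨ inv(b) ∨ l ∨ l
  Reassemble:  g(d(c ∨ d(c) ∨ d(j) ∨ inv(b) ∨ l ∨ l))

Answer: no — g(d(b ∨ c ∨ d(c) ∨ d(j) ∨ l ∨ l)) vs g(d(c ∨ d(c) ∨ d(j) ∨ inv(b) ∨ l ∨ l))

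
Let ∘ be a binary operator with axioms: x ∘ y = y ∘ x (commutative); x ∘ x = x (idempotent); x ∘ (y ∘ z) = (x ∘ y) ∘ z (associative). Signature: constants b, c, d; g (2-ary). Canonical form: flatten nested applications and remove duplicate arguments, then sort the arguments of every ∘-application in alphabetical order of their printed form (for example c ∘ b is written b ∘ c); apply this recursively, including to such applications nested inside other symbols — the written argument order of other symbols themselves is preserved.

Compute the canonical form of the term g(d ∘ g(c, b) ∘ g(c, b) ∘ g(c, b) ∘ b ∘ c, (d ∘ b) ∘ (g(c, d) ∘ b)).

Answer: g(b ∘ c ∘ d ∘ g(c, b), b ∘ d ∘ g(c, d))

Derivation:
Work inside:  d ∘ g(c, b) ∘ g(c, b) ∘ g(c, b) ∘ b ∘ c
Idempotence:  drop duplicate g(c, b), g(c, b)
Order the arguments:  b ∘ c ∘ d ∘ g(c, b)
Put back:  g(b ∘ c ∘ d ∘ g(c, b), b ∘ d ∘ g(c, d))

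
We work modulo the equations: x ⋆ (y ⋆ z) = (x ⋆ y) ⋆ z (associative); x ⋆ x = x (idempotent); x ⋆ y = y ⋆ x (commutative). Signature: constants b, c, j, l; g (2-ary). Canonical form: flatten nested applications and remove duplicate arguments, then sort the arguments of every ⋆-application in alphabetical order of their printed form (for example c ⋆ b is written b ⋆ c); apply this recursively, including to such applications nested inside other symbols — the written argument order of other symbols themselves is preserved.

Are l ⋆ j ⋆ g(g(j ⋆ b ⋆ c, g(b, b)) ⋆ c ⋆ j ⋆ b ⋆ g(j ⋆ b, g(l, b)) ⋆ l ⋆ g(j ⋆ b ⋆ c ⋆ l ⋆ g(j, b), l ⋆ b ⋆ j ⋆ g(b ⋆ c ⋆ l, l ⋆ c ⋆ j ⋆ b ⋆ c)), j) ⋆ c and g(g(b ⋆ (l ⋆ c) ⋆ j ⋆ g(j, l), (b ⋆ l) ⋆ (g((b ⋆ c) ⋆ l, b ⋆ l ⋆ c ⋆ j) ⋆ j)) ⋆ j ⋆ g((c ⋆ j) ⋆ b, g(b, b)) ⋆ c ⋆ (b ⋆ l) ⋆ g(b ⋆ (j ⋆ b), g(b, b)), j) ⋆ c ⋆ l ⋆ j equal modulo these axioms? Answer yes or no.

Answer: no — c ⋆ g(b ⋆ c ⋆ g(b ⋆ c ⋆ g(j, b) ⋆ j ⋆ l, b ⋆ g(b ⋆ c ⋆ l, b ⋆ c ⋆ j ⋆ l) ⋆ j ⋆ l) ⋆ g(b ⋆ c ⋆ j, g(b, b)) ⋆ g(b ⋆ j, g(l, b)) ⋆ j ⋆ l, j) ⋆ j ⋆ l vs c ⋆ g(b ⋆ c ⋆ g(b ⋆ c ⋆ g(j, l) ⋆ j ⋆ l, b ⋆ g(b ⋆ c ⋆ l, b ⋆ c ⋆ j ⋆ l) ⋆ j ⋆ l) ⋆ g(b ⋆ c ⋆ j, g(b, b)) ⋆ g(b ⋆ j, g(b, b)) ⋆ j ⋆ l, j) ⋆ j ⋆ l

Derivation:
Left:  l ⋆ j ⋆ g(g(j ⋆ b ⋆ c, g(b, b)) ⋆ c ⋆ j ⋆ b ⋆ g(j ⋆ b, g(l, b)) ⋆ l ⋆ g(j ⋆ b ⋆ c ⋆ l ⋆ g(j, b), l ⋆ b ⋆ j ⋆ g(b ⋆ c ⋆ l, l ⋆ c ⋆ j ⋆ b ⋆ c)), j) ⋆ c
  Inside:  g(g(j ⋆ b ⋆ c, g(b, b)) ⋆ c ⋆ j ⋆ b ⋆ g(j ⋆ b, g(l, b)) ⋆ l ⋆ g(j ⋆ b ⋆ c ⋆ l ⋆ g(j, b), l ⋆ b ⋆ j ⋆ g(b ⋆ c ⋆ l, l ⋆ c ⋆ j ⋆ b ⋆ c)), j)  →  g(b ⋆ c ⋆ g(b ⋆ c ⋆ g(j, b) ⋆ j ⋆ l, b ⋆ g(b ⋆ c ⋆ l, b ⋆ c ⋆ j ⋆ l) ⋆ j ⋆ l) ⋆ g(b ⋆ c ⋆ j, g(b, b)) ⋆ g(b ⋆ j, g(l, b)) ⋆ j ⋆ l, j)
  Sort:  c ⋆ g(b ⋆ c ⋆ g(b ⋆ c ⋆ g(j, b) ⋆ j ⋆ l, b ⋆ g(b ⋆ c ⋆ l, b ⋆ c ⋆ j ⋆ l) ⋆ j ⋆ l) ⋆ g(b ⋆ c ⋆ j, g(b, b)) ⋆ g(b ⋆ j, g(l, b)) ⋆ j ⋆ l, j) ⋆ j ⋆ l
Right:  g(g(b ⋆ (l ⋆ c) ⋆ j ⋆ g(j, l), (b ⋆ l) ⋆ (g((b ⋆ c) ⋆ l, b ⋆ l ⋆ c ⋆ j) ⋆ j)) ⋆ j ⋆ g((c ⋆ j) ⋆ b, g(b, b)) ⋆ c ⋆ (b ⋆ l) ⋆ g(b ⋆ (j ⋆ b), g(b, b)), j) ⋆ c ⋆ l ⋆ j
  Simplify inside:  g(g(b ⋆ (l ⋆ c) ⋆ j ⋆ g(j, l), (b ⋆ l) ⋆ (g((b ⋆ c) ⋆ l, b ⋆ l ⋆ c ⋆ j) ⋆ j)) ⋆ j ⋆ g((c ⋆ j) ⋆ b, g(b, b)) ⋆ c ⋆ (b ⋆ l) ⋆ g(b ⋆ (j ⋆ b), g(b, b)), j)  →  g(b ⋆ c ⋆ g(b ⋆ c ⋆ g(j, l) ⋆ j ⋆ l, b ⋆ g(b ⋆ c ⋆ l, b ⋆ c ⋆ j ⋆ l) ⋆ j ⋆ l) ⋆ g(b ⋆ c ⋆ j, g(b, b)) ⋆ g(b ⋆ j, g(b, b)) ⋆ j ⋆ l, j)
  Sort arguments:  c ⋆ g(b ⋆ c ⋆ g(b ⋆ c ⋆ g(j, l) ⋆ j ⋆ l, b ⋆ g(b ⋆ c ⋆ l, b ⋆ c ⋆ j ⋆ l) ⋆ j ⋆ l) ⋆ g(b ⋆ c ⋆ j, g(b, b)) ⋆ g(b ⋆ j, g(b, b)) ⋆ j ⋆ l, j) ⋆ j ⋆ l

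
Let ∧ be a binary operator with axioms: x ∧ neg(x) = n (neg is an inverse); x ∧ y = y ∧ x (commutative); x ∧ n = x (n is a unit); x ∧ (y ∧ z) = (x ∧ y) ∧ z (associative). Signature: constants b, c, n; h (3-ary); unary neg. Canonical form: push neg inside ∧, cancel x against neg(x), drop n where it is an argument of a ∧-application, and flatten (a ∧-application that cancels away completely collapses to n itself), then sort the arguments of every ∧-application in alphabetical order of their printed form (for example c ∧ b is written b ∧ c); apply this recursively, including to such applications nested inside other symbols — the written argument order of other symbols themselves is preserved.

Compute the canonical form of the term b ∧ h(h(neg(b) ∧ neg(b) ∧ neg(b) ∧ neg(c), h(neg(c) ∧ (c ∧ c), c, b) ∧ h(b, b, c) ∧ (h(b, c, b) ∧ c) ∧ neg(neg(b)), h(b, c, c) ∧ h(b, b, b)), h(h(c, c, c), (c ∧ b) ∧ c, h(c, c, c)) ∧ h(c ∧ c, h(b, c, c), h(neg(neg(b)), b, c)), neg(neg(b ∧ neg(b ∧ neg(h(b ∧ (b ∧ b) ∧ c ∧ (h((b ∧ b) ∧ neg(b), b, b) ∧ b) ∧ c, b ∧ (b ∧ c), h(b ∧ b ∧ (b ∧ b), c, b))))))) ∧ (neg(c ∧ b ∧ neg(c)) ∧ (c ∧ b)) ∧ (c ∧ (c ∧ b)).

Answer: b ∧ b ∧ c ∧ c ∧ c ∧ h(h(neg(b) ∧ neg(b) ∧ neg(b) ∧ neg(c), b ∧ c ∧ h(b, b, c) ∧ h(b, c, b) ∧ h(c, c, b), h(b, b, b) ∧ h(b, c, c)), h(c ∧ c, h(b, c, c), h(b, b, c)) ∧ h(h(c, c, c), b ∧ c ∧ c, h(c, c, c)), h(b ∧ b ∧ b ∧ b ∧ c ∧ c ∧ h(b, b, b), b ∧ b ∧ c, h(b ∧ b ∧ b ∧ b, c, b)))

Derivation:
Push neg inside:  distribute neg over ∧ and collapse double neg
Combine occurrences:  b ∧ b ∧ h(h(neg(b) ∧ neg(b) ∧ neg(b) ∧ neg(c), b ∧ c ∧ h(b, b, c) ∧ h(b, c, b) ∧ h(c, c, b), h(b, b, b) ∧ h(b, c, c)), h(c ∧ c, h(b, c, c), h(b, b, c)) ∧ h(h(c, c, c), b ∧ c ∧ c, h(c, c, c)), h(b ∧ b ∧ b ∧ b ∧ c ∧ c ∧ h(b, b, b), b ∧ b ∧ c, h(b ∧ b ∧ b ∧ b, c, b))) ∧ c ∧ c ∧ c
Sort:  b ∧ b ∧ c ∧ c ∧ c ∧ h(h(neg(b) ∧ neg(b) ∧ neg(b) ∧ neg(c), b ∧ c ∧ h(b, b, c) ∧ h(b, c, b) ∧ h(c, c, b), h(b, b, b) ∧ h(b, c, c)), h(c ∧ c, h(b, c, c), h(b, b, c)) ∧ h(h(c, c, c), b ∧ c ∧ c, h(c, c, c)), h(b ∧ b ∧ b ∧ b ∧ c ∧ c ∧ h(b, b, b), b ∧ b ∧ c, h(b ∧ b ∧ b ∧ b, c, b)))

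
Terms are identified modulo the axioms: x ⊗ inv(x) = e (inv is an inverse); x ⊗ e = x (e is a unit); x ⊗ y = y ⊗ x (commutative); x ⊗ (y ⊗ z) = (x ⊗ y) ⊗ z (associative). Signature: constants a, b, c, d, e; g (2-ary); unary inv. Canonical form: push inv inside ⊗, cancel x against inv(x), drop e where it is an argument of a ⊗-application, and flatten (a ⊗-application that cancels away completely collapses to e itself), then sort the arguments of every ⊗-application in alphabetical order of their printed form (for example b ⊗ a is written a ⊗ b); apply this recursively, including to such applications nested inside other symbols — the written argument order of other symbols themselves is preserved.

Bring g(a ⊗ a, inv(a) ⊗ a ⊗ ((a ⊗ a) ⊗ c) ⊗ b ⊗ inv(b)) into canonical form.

Descend into:  inv(a) ⊗ a ⊗ ((a ⊗ a) ⊗ c) ⊗ b ⊗ inv(b)
Cancel:  b cancels
Collect terms:  a ⊗ a ⊗ c
Reassemble:  g(a ⊗ a, a ⊗ a ⊗ c)

Answer: g(a ⊗ a, a ⊗ a ⊗ c)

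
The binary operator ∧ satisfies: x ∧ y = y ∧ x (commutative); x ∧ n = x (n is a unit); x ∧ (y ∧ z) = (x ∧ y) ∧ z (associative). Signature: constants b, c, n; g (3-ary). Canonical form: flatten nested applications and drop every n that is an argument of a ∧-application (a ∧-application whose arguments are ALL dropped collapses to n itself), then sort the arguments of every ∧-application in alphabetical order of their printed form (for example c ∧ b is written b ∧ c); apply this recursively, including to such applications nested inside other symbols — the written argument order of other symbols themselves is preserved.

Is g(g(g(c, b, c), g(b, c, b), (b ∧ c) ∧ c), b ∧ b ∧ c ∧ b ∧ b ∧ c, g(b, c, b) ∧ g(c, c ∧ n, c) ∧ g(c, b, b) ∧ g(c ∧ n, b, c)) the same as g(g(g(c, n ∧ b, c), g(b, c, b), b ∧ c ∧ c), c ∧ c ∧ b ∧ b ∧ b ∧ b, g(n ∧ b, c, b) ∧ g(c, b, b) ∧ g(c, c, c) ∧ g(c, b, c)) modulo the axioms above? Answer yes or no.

Left:  g(g(g(c, b, c), g(b, c, b), (b ∧ c) ∧ c), b ∧ b ∧ c ∧ b ∧ b ∧ c, g(b, c, b) ∧ g(c, c ∧ n, c) ∧ g(c, b, b) ∧ g(c ∧ n, b, c))
  Focus inside:  g(b, c, b) ∧ g(c, c ∧ n, c) ∧ g(c, b, b) ∧ g(c ∧ n, b, c)
  Inside:  g(c, c ∧ n, c)  →  g(c, c, c)
  Simplify inside:  g(c ∧ n, b, c)  →  g(c, b, c)
  Order the arguments:  g(b, c, b) ∧ g(c, b, b) ∧ g(c, b, c) ∧ g(c, c, c)
  Put back:  g(g(g(c, b, c), g(b, c, b), b ∧ c ∧ c), b ∧ b ∧ b ∧ b ∧ c ∧ c, g(b, c, b) ∧ g(c, b, b) ∧ g(c, b, c) ∧ g(c, c, c))
Right:  g(g(g(c, n ∧ b, c), g(b, c, b), b ∧ c ∧ c), c ∧ c ∧ b ∧ b ∧ b ∧ b, g(n ∧ b, c, b) ∧ g(c, b, b) ∧ g(c, c, c) ∧ g(c, b, c))
  Work inside:  g(n ∧ b, c, b) ∧ g(c, b, b) ∧ g(c, c, c) ∧ g(c, b, c)
  Simplify inside:  g(n ∧ b, c, b)  →  g(b, c, b)
  Sort arguments:  g(b, c, b) ∧ g(c, b, b) ∧ g(c, b, c) ∧ g(c, c, c)
  Put back:  g(g(g(c, b, c), g(b, c, b), b ∧ c ∧ c), b ∧ b ∧ b ∧ b ∧ c ∧ c, g(b, c, b) ∧ g(c, b, b) ∧ g(c, b, c) ∧ g(c, c, c))

Answer: yes — both canonical forms are g(g(g(c, b, c), g(b, c, b), b ∧ c ∧ c), b ∧ b ∧ b ∧ b ∧ c ∧ c, g(b, c, b) ∧ g(c, b, b) ∧ g(c, b, c) ∧ g(c, c, c))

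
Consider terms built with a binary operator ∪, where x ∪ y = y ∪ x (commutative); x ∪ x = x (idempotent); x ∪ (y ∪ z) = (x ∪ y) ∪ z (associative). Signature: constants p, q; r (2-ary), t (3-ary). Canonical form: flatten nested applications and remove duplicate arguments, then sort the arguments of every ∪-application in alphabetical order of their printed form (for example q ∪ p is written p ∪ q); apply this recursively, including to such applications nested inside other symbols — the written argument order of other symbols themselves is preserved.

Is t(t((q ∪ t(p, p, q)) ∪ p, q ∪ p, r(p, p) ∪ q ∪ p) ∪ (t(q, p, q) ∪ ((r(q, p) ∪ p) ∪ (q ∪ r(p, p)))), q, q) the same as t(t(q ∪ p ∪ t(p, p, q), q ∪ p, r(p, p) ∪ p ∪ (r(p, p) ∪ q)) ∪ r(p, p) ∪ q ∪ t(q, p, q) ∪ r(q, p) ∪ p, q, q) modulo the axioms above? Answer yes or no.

Answer: yes — both canonical forms are t(p ∪ q ∪ r(p, p) ∪ r(q, p) ∪ t(p ∪ q ∪ t(p, p, q), p ∪ q, p ∪ q ∪ r(p, p)) ∪ t(q, p, q), q, q)

Derivation:
Left:  t(t((q ∪ t(p, p, q)) ∪ p, q ∪ p, r(p, p) ∪ q ∪ p) ∪ (t(q, p, q) ∪ ((r(q, p) ∪ p) ∪ (q ∪ r(p, p)))), q, q)
  Descend into:  t((q ∪ t(p, p, q)) ∪ p, q ∪ p, r(p, p) ∪ q ∪ p) ∪ (t(q, p, q) ∪ ((r(q, p) ∪ p) ∪ (q ∪ r(p, p))))
  Merge nested applications:  t((q ∪ t(p, p, q)) ∪ p, q ∪ p, r(p, p) ∪ q ∪ p) ∪ t(q, p, q) ∪ r(q, p) ∪ p ∪ q ∪ r(p, p)
  Inside:  t((q ∪ t(p, p, q)) ∪ p, q ∪ p, r(p, p) ∪ q ∪ p)  →  t(p ∪ q ∪ t(p, p, q), p ∪ q, p ∪ q ∪ r(p, p))
  Order the arguments:  p ∪ q ∪ r(p, p) ∪ r(q, p) ∪ t(p ∪ q ∪ t(p, p, q), p ∪ q, p ∪ q ∪ r(p, p)) ∪ t(q, p, q)
  Reassemble:  t(p ∪ q ∪ r(p, p) ∪ r(q, p) ∪ t(p ∪ q ∪ t(p, p, q), p ∪ q, p ∪ q ∪ r(p, p)) ∪ t(q, p, q), q, q)
Right:  t(t(q ∪ p ∪ t(p, p, q), q ∪ p, r(p, p) ∪ p ∪ (r(p, p) ∪ q)) ∪ r(p, p) ∪ q ∪ t(q, p, q) ∪ r(q, p) ∪ p, q, q)
  Focus inside:  t(q ∪ p ∪ t(p, p, q), q ∪ p, r(p, p) ∪ p ∪ (r(p, p) ∪ q)) ∪ r(p, p) ∪ q ∪ t(q, p, q) ∪ r(q, p) ∪ p
  Simplify inside:  t(q ∪ p ∪ t(p, p, q), q ∪ p, r(p, p) ∪ p ∪ (r(p, p) ∪ q))  →  t(p ∪ q ∪ t(p, p, q), p ∪ q, p ∪ q ∪ r(p, p))
  Order the arguments:  p ∪ q ∪ r(p, p) ∪ r(q, p) ∪ t(p ∪ q ∪ t(p, p, q), p ∪ q, p ∪ q ∪ r(p, p)) ∪ t(q, p, q)
  Put back:  t(p ∪ q ∪ r(p, p) ∪ r(q, p) ∪ t(p ∪ q ∪ t(p, p, q), p ∪ q, p ∪ q ∪ r(p, p)) ∪ t(q, p, q), q, q)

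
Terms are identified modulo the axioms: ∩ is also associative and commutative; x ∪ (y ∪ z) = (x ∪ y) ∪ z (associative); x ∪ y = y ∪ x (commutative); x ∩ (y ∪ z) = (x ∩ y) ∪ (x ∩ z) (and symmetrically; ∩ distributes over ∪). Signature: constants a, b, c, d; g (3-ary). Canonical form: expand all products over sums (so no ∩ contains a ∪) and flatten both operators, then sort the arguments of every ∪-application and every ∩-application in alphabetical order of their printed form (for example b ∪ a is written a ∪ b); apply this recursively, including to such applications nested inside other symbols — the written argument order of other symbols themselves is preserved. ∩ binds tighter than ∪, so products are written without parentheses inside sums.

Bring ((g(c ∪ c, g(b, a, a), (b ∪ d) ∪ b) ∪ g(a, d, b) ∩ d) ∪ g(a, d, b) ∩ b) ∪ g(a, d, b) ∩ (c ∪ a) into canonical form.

Answer: a ∩ g(a, d, b) ∪ b ∩ g(a, d, b) ∪ c ∩ g(a, d, b) ∪ d ∩ g(a, d, b) ∪ g(c ∪ c, g(b, a, a), b ∪ b ∪ d)

Derivation:
Expand:  g(c ∪ c, g(b, a, a), b ∪ b ∪ d) ∪ d ∩ g(a, d, b) ∪ b ∩ g(a, d, b) ∪ c ∩ g(a, d, b) ∪ a ∩ g(a, d, b)
Order the arguments:  a ∩ g(a, d, b) ∪ b ∩ g(a, d, b) ∪ c ∩ g(a, d, b) ∪ d ∩ g(a, d, b) ∪ g(c ∪ c, g(b, a, a), b ∪ b ∪ d)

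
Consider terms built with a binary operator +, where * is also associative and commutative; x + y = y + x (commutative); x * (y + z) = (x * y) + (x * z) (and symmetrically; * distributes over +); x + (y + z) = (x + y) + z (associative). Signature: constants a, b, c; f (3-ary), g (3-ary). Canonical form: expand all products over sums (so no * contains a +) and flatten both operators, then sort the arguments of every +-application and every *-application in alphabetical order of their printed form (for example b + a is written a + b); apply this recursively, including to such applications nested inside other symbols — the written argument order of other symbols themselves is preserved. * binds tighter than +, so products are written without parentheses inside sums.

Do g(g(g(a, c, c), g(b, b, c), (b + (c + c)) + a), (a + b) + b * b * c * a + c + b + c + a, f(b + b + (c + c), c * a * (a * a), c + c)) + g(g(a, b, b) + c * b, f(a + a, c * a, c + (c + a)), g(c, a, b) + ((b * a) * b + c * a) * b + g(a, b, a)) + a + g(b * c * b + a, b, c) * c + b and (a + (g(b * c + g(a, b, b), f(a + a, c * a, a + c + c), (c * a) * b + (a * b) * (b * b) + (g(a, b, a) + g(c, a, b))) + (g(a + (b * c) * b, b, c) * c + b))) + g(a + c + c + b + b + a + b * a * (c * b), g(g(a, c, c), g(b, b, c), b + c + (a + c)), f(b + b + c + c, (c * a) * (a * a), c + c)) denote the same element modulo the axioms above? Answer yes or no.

Left:  g(g(g(a, c, c), g(b, b, c), (b + (c + c)) + a), (a + b) + b * b * c * a + c + b + c + a, f(b + b + (c + c), c * a * (a * a), c + c)) + g(g(a, b, b) + c * b, f(a + a, c * a, c + (c + a)), g(c, a, b) + ((b * a) * b + c * a) * b + g(a, b, a)) + a + g(b * c * b + a, b, c) * c + b
  Expand products over sums:  g(g(g(a, c, c), g(b, b, c), a + b + c + c), a + a + a * b * b * c + b + b + c + c, f(b + b + c + c, a * a * a * c, c + c)) + g(b * c + g(a, b, b), f(a + a, a * c, a + c + c), a * b * b * b + a * b * c + g(a, b, a) + g(c, a, b)) + a + c * g(a + b * b * c, b, c) + b
  Sort:  a + b + c * g(a + b * b * c, b, c) + g(b * c + g(a, b, b), f(a + a, a * c, a + c + c), a * b * b * b + a * b * c + g(a, b, a) + g(c, a, b)) + g(g(g(a, c, c), g(b, b, c), a + b + c + c), a + a + a * b * b * c + b + b + c + c, f(b + b + c + c, a * a * a * c, c + c))
Right:  (a + (g(b * c + g(a, b, b), f(a + a, c * a, a + c + c), (c * a) * b + (a * b) * (b * b) + (g(a, b, a) + g(c, a, b))) + (g(a + (b * c) * b, b, c) * c + b))) + g(a + c + c + b + b + a + b * a * (c * b), g(g(a, c, c), g(b, b, c), b + c + (a + c)), f(b + b + c + c, (c * a) * (a * a), c + c))
  Un-nest:  a + g(b * c + g(a, b, b), f(a + a, a * c, a + c + c), a * b * b * b + a * b * c + g(a, b, a) + g(c, a, b)) + c * g(a + b * b * c, b, c) + b + g(a + a + a * b * b * c + b + b + c + c, g(g(a, c, c), g(b, b, c), a + b + c + c), f(b + b + c + c, a * a * a * c, c + c))
  Sort:  a + b + c * g(a + b * b * c, b, c) + g(a + a + a * b * b * c + b + b + c + c, g(g(a, c, c), g(b, b, c), a + b + c + c), f(b + b + c + c, a * a * a * c, c + c)) + g(b * c + g(a, b, b), f(a + a, a * c, a + c + c), a * b * b * b + a * b * c + g(a, b, a) + g(c, a, b))

Answer: no — a + b + c * g(a + b * b * c, b, c) + g(b * c + g(a, b, b), f(a + a, a * c, a + c + c), a * b * b * b + a * b * c + g(a, b, a) + g(c, a, b)) + g(g(g(a, c, c), g(b, b, c), a + b + c + c), a + a + a * b * b * c + b + b + c + c, f(b + b + c + c, a * a * a * c, c + c)) vs a + b + c * g(a + b * b * c, b, c) + g(a + a + a * b * b * c + b + b + c + c, g(g(a, c, c), g(b, b, c), a + b + c + c), f(b + b + c + c, a * a * a * c, c + c)) + g(b * c + g(a, b, b), f(a + a, a * c, a + c + c), a * b * b * b + a * b * c + g(a, b, a) + g(c, a, b))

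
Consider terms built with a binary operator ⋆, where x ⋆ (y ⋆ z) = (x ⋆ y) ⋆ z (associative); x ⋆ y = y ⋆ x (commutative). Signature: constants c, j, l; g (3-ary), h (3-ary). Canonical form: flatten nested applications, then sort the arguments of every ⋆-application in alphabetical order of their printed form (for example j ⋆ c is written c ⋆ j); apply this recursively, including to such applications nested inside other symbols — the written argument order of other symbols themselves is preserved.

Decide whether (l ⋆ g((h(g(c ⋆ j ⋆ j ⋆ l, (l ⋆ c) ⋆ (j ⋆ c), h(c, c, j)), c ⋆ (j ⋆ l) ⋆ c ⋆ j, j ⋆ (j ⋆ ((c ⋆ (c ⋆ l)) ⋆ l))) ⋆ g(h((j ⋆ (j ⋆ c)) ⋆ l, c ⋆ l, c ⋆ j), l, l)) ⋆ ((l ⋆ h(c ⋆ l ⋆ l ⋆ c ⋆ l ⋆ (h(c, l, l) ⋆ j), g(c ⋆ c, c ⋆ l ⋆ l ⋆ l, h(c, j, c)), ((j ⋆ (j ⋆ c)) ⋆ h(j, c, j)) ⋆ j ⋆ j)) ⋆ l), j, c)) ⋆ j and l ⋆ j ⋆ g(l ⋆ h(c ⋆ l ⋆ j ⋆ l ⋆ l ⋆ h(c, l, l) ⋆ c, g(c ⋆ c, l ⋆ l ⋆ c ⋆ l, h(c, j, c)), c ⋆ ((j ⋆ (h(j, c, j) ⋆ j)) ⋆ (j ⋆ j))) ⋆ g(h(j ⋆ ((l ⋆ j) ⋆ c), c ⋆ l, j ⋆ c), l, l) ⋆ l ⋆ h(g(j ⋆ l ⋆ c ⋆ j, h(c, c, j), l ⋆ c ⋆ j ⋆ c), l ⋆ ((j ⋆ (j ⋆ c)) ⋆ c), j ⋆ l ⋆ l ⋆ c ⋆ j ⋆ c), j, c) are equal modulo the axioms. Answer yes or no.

Answer: no — g(g(h(c ⋆ j ⋆ j ⋆ l, c ⋆ l, c ⋆ j), l, l) ⋆ h(c ⋆ c ⋆ h(c, l, l) ⋆ j ⋆ l ⋆ l ⋆ l, g(c ⋆ c, c ⋆ l ⋆ l ⋆ l, h(c, j, c)), c ⋆ h(j, c, j) ⋆ j ⋆ j ⋆ j ⋆ j) ⋆ h(g(c ⋆ j ⋆ j ⋆ l, c ⋆ c ⋆ j ⋆ l, h(c, c, j)), c ⋆ c ⋆ j ⋆ j ⋆ l, c ⋆ c ⋆ j ⋆ j ⋆ l ⋆ l) ⋆ l ⋆ l, j, c) ⋆ j ⋆ l vs g(g(h(c ⋆ j ⋆ j ⋆ l, c ⋆ l, c ⋆ j), l, l) ⋆ h(c ⋆ c ⋆ h(c, l, l) ⋆ j ⋆ l ⋆ l ⋆ l, g(c ⋆ c, c ⋆ l ⋆ l ⋆ l, h(c, j, c)), c ⋆ h(j, c, j) ⋆ j ⋆ j ⋆ j ⋆ j) ⋆ h(g(c ⋆ j ⋆ j ⋆ l, h(c, c, j), c ⋆ c ⋆ j ⋆ l), c ⋆ c ⋆ j ⋆ j ⋆ l, c ⋆ c ⋆ j ⋆ j ⋆ l ⋆ l) ⋆ l ⋆ l, j, c) ⋆ j ⋆ l

Derivation:
Left:  (l ⋆ g((h(g(c ⋆ j ⋆ j ⋆ l, (l ⋆ c) ⋆ (j ⋆ c), h(c, c, j)), c ⋆ (j ⋆ l) ⋆ c ⋆ j, j ⋆ (j ⋆ ((c ⋆ (c ⋆ l)) ⋆ l))) ⋆ g(h((j ⋆ (j ⋆ c)) ⋆ l, c ⋆ l, c ⋆ j), l, l)) ⋆ ((l ⋆ h(c ⋆ l ⋆ l ⋆ c ⋆ l ⋆ (h(c, l, l) ⋆ j), g(c ⋆ c, c ⋆ l ⋆ l ⋆ l, h(c, j, c)), ((j ⋆ (j ⋆ c)) ⋆ h(j, c, j)) ⋆ j ⋆ j)) ⋆ l), j, c)) ⋆ j
  Un-nest:  l ⋆ g((h(g(c ⋆ j ⋆ j ⋆ l, (l ⋆ c) ⋆ (j ⋆ c), h(c, c, j)), c ⋆ (j ⋆ l) ⋆ c ⋆ j, j ⋆ (j ⋆ ((c ⋆ (c ⋆ l)) ⋆ l))) ⋆ g(h((j ⋆ (j ⋆ c)) ⋆ l, c ⋆ l, c ⋆ j), l, l)) ⋆ ((l ⋆ h(c ⋆ l ⋆ l ⋆ c ⋆ l ⋆ (h(c, l, l) ⋆ j), g(c ⋆ c, c ⋆ l ⋆ l ⋆ l, h(c, j, c)), ((j ⋆ (j ⋆ c)) ⋆ h(j, c, j)) ⋆ j ⋆ j)) ⋆ l), j, c) ⋆ j
  Canonicalize subterm:  g((h(g(c ⋆ j ⋆ j ⋆ l, (l ⋆ c) ⋆ (j ⋆ c), h(c, c, j)), c ⋆ (j ⋆ l) ⋆ c ⋆ j, j ⋆ (j ⋆ ((c ⋆ (c ⋆ l)) ⋆ l))) ⋆ g(h((j ⋆ (j ⋆ c)) ⋆ l, c ⋆ l, c ⋆ j), l, l)) ⋆ ((l ⋆ h(c ⋆ l ⋆ l ⋆ c ⋆ l ⋆ (h(c, l, l) ⋆ j), g(c ⋆ c, c ⋆ l ⋆ l ⋆ l, h(c, j, c)), ((j ⋆ (j ⋆ c)) ⋆ h(j, c, j)) ⋆ j ⋆ j)) ⋆ l), j, c)  →  g(g(h(c ⋆ j ⋆ j ⋆ l, c ⋆ l, c ⋆ j), l, l) ⋆ h(c ⋆ c ⋆ h(c, l, l) ⋆ j ⋆ l ⋆ l ⋆ l, g(c ⋆ c, c ⋆ l ⋆ l ⋆ l, h(c, j, c)), c ⋆ h(j, c, j) ⋆ j ⋆ j ⋆ j ⋆ j) ⋆ h(g(c ⋆ j ⋆ j ⋆ l, c ⋆ c ⋆ j ⋆ l, h(c, c, j)), c ⋆ c ⋆ j ⋆ j ⋆ l, c ⋆ c ⋆ j ⋆ j ⋆ l ⋆ l) ⋆ l ⋆ l, j, c)
  Sort:  g(g(h(c ⋆ j ⋆ j ⋆ l, c ⋆ l, c ⋆ j), l, l) ⋆ h(c ⋆ c ⋆ h(c, l, l) ⋆ j ⋆ l ⋆ l ⋆ l, g(c ⋆ c, c ⋆ l ⋆ l ⋆ l, h(c, j, c)), c ⋆ h(j, c, j) ⋆ j ⋆ j ⋆ j ⋆ j) ⋆ h(g(c ⋆ j ⋆ j ⋆ l, c ⋆ c ⋆ j ⋆ l, h(c, c, j)), c ⋆ c ⋆ j ⋆ j ⋆ l, c ⋆ c ⋆ j ⋆ j ⋆ l ⋆ l) ⋆ l ⋆ l, j, c) ⋆ j ⋆ l
Right:  l ⋆ j ⋆ g(l ⋆ h(c ⋆ l ⋆ j ⋆ l ⋆ l ⋆ h(c, l, l) ⋆ c, g(c ⋆ c, l ⋆ l ⋆ c ⋆ l, h(c, j, c)), c ⋆ ((j ⋆ (h(j, c, j) ⋆ j)) ⋆ (j ⋆ j))) ⋆ g(h(j ⋆ ((l ⋆ j) ⋆ c), c ⋆ l, j ⋆ c), l, l) ⋆ l ⋆ h(g(j ⋆ l ⋆ c ⋆ j, h(c, c, j), l ⋆ c ⋆ j ⋆ c), l ⋆ ((j ⋆ (j ⋆ c)) ⋆ c), j ⋆ l ⋆ l ⋆ c ⋆ j ⋆ c), j, c)
  Simplify inside:  g(l ⋆ h(c ⋆ l ⋆ j ⋆ l ⋆ l ⋆ h(c, l, l) ⋆ c, g(c ⋆ c, l ⋆ l ⋆ c ⋆ l, h(c, j, c)), c ⋆ ((j ⋆ (h(j, c, j) ⋆ j)) ⋆ (j ⋆ j))) ⋆ g(h(j ⋆ ((l ⋆ j) ⋆ c), c ⋆ l, j ⋆ c), l, l) ⋆ l ⋆ h(g(j ⋆ l ⋆ c ⋆ j, h(c, c, j), l ⋆ c ⋆ j ⋆ c), l ⋆ ((j ⋆ (j ⋆ c)) ⋆ c), j ⋆ l ⋆ l ⋆ c ⋆ j ⋆ c), j, c)  →  g(g(h(c ⋆ j ⋆ j ⋆ l, c ⋆ l, c ⋆ j), l, l) ⋆ h(c ⋆ c ⋆ h(c, l, l) ⋆ j ⋆ l ⋆ l ⋆ l, g(c ⋆ c, c ⋆ l ⋆ l ⋆ l, h(c, j, c)), c ⋆ h(j, c, j) ⋆ j ⋆ j ⋆ j ⋆ j) ⋆ h(g(c ⋆ j ⋆ j ⋆ l, h(c, c, j), c ⋆ c ⋆ j ⋆ l), c ⋆ c ⋆ j ⋆ j ⋆ l, c ⋆ c ⋆ j ⋆ j ⋆ l ⋆ l) ⋆ l ⋆ l, j, c)
  Sort:  g(g(h(c ⋆ j ⋆ j ⋆ l, c ⋆ l, c ⋆ j), l, l) ⋆ h(c ⋆ c ⋆ h(c, l, l) ⋆ j ⋆ l ⋆ l ⋆ l, g(c ⋆ c, c ⋆ l ⋆ l ⋆ l, h(c, j, c)), c ⋆ h(j, c, j) ⋆ j ⋆ j ⋆ j ⋆ j) ⋆ h(g(c ⋆ j ⋆ j ⋆ l, h(c, c, j), c ⋆ c ⋆ j ⋆ l), c ⋆ c ⋆ j ⋆ j ⋆ l, c ⋆ c ⋆ j ⋆ j ⋆ l ⋆ l) ⋆ l ⋆ l, j, c) ⋆ j ⋆ l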